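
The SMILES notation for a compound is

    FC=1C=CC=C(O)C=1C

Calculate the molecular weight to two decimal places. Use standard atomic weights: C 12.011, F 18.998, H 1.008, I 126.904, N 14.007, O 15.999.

First, the molecular formula is C7H7FO (counting implicit H from valence).
  C: 7 × 12.011 = 84.077
  F: 1 × 18.998 = 18.998
  H: 7 × 1.008 = 7.056
  O: 1 × 15.999 = 15.999
Sum: 7×12.011 + 1×18.998 + 7×1.008 + 1×15.999 = 126.130 → 126.13 g/mol.

126.13 g/mol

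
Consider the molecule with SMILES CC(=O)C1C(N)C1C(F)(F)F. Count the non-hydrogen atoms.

11

Every atom symbol written in the SMILES (organic subset) is one heavy atom; implicit H are not written.
Heavy atoms by element → C:6, F:3, N:1, O:1.
Total: 11.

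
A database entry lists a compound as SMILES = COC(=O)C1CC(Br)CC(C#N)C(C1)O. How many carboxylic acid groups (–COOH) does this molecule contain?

0

Scan the SMILES for the carboxylic acid motif — none present.
Groups that are present: 1 ester, 1 hydroxyl, 1 nitrile.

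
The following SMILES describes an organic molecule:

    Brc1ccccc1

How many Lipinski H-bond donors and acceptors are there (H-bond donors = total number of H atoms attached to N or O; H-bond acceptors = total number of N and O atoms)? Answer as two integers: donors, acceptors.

0, 0

Donors: find every N or O and count the H atoms it carries.
  (no N or O atoms present)
Lipinski HBD = 0.
Acceptors: N atoms = 0, O atoms = 0 → HBA = 0.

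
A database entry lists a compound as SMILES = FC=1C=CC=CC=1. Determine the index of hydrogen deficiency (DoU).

Degree of unsaturation = (number of rings) + (number of π bonds).
Ring closures in the SMILES: 1.
π bonds: 3 double bonds (each 1 DoU) → 3 DoU from unsaturation.
Total DoU = 1 + 3 = 4.

4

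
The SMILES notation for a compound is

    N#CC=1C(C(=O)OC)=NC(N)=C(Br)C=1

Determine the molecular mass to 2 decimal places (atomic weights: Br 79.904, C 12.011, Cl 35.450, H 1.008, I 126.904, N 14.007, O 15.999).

First, the molecular formula is C8H6BrN3O2 (counting implicit H from valence).
  Br: 1 × 79.904 = 79.904
  C: 8 × 12.011 = 96.088
  H: 6 × 1.008 = 6.048
  N: 3 × 14.007 = 42.021
  O: 2 × 15.999 = 31.998
Sum: 1×79.904 + 8×12.011 + 6×1.008 + 3×14.007 + 2×15.999 = 256.059 → 256.06 g/mol.

256.06 g/mol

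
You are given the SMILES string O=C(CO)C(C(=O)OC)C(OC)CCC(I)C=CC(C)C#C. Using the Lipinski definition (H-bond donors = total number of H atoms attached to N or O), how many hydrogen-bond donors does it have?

Donors: find every N or O and count the H atoms it carries.
  atom 1 (O): bond orders sum to 2 → 0 H
  atom 4 (O): bond orders sum to 1 → 1 H
  atom 7 (O): bond orders sum to 2 → 0 H
  atom 8 (O): bond orders sum to 2 → 0 H
  atom 11 (O): bond orders sum to 2 → 0 H
Lipinski HBD = 1.

1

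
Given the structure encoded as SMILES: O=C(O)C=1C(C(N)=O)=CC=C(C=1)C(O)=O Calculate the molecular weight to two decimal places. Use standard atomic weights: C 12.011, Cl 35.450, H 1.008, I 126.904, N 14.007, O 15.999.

First, the molecular formula is C9H7NO5 (counting implicit H from valence).
  C: 9 × 12.011 = 108.099
  H: 7 × 1.008 = 7.056
  N: 1 × 14.007 = 14.007
  O: 5 × 15.999 = 79.995
Sum: 9×12.011 + 7×1.008 + 1×14.007 + 5×15.999 = 209.157 → 209.16 g/mol.

209.16 g/mol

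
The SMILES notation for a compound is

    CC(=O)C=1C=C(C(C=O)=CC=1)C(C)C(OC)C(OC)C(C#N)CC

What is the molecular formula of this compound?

Walk through each heavy atom and fill implicit hydrogens from standard valence (C 4, N 3, O 2, S 2, halogen 1):
  atom 1: C, bond orders sum to 1 (valence 4) → 3 H
  atom 2: C, bond orders sum to 4 (valence 4) → 0 H
  atom 3: O, bond orders sum to 2 (valence 2) → 0 H
  atom 4: C, bond orders sum to 4 (valence 4) → 0 H
  atom 5: C, bond orders sum to 3 (valence 4) → 1 H
  atom 6: C, bond orders sum to 4 (valence 4) → 0 H
  atom 7: C, bond orders sum to 4 (valence 4) → 0 H
  atom 8: C, bond orders sum to 3 (valence 4) → 1 H
  atom 9: O, bond orders sum to 2 (valence 2) → 0 H
  atom 10: C, bond orders sum to 3 (valence 4) → 1 H
  atom 11: C, bond orders sum to 3 (valence 4) → 1 H
  atom 12: C, bond orders sum to 3 (valence 4) → 1 H
  atom 13: C, bond orders sum to 1 (valence 4) → 3 H
  atom 14: C, bond orders sum to 3 (valence 4) → 1 H
  atom 15: O, bond orders sum to 2 (valence 2) → 0 H
  atom 16: C, bond orders sum to 1 (valence 4) → 3 H
  atom 17: C, bond orders sum to 3 (valence 4) → 1 H
  atom 18: O, bond orders sum to 2 (valence 2) → 0 H
  atom 19: C, bond orders sum to 1 (valence 4) → 3 H
  atom 20: C, bond orders sum to 3 (valence 4) → 1 H
  atom 21: C, bond orders sum to 4 (valence 4) → 0 H
  atom 22: N, bond orders sum to 3 (valence 3) → 0 H
  atom 23: C, bond orders sum to 2 (valence 4) → 2 H
  atom 24: C, bond orders sum to 1 (valence 4) → 3 H
Totals → C:19, H:25, N:1, O:4.

C19H25NO4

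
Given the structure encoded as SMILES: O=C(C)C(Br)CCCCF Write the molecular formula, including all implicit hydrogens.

C7H12BrFO

Walk through each heavy atom and fill implicit hydrogens from standard valence (C 4, N 3, O 2, S 2, halogen 1):
  atom 1: O, bond orders sum to 2 (valence 2) → 0 H
  atom 2: C, bond orders sum to 4 (valence 4) → 0 H
  atom 3: C, bond orders sum to 1 (valence 4) → 3 H
  atom 4: C, bond orders sum to 3 (valence 4) → 1 H
  atom 5: Br (halogen, monovalent) → 0 H
  atom 6: C, bond orders sum to 2 (valence 4) → 2 H
  atom 7: C, bond orders sum to 2 (valence 4) → 2 H
  atom 8: C, bond orders sum to 2 (valence 4) → 2 H
  atom 9: C, bond orders sum to 2 (valence 4) → 2 H
  atom 10: F (halogen, monovalent) → 0 H
Totals → C:7, H:12, Br:1, F:1, O:1.
In Hill order: C7H12BrFO.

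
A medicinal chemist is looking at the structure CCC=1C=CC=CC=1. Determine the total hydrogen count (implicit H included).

10

Walk through each heavy atom and fill implicit hydrogens from standard valence (C 4, N 3, O 2, S 2, halogen 1):
  atom 1: C, bond orders sum to 1 (valence 4) → 3 H
  atom 2: C, bond orders sum to 2 (valence 4) → 2 H
  atom 3: C, bond orders sum to 4 (valence 4) → 0 H
  atom 4: C, bond orders sum to 3 (valence 4) → 1 H
  atom 5: C, bond orders sum to 3 (valence 4) → 1 H
  atom 6: C, bond orders sum to 3 (valence 4) → 1 H
  atom 7: C, bond orders sum to 3 (valence 4) → 1 H
  atom 8: C, bond orders sum to 3 (valence 4) → 1 H
Total hydrogens: 10.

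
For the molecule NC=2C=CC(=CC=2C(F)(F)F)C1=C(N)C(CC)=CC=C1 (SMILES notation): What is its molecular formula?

C15H15F3N2

Walk through each heavy atom and fill implicit hydrogens from standard valence (C 4, N 3, O 2, S 2, halogen 1):
  atom 1: N, bond orders sum to 1 (valence 3) → 2 H
  atom 2: C, bond orders sum to 4 (valence 4) → 0 H
  atom 3: C, bond orders sum to 3 (valence 4) → 1 H
  atom 4: C, bond orders sum to 3 (valence 4) → 1 H
  atom 5: C, bond orders sum to 4 (valence 4) → 0 H
  atom 6: C, bond orders sum to 3 (valence 4) → 1 H
  atom 7: C, bond orders sum to 4 (valence 4) → 0 H
  atom 8: C, bond orders sum to 4 (valence 4) → 0 H
  atom 9: F (halogen, monovalent) → 0 H
  atom 10: F (halogen, monovalent) → 0 H
  atom 11: F (halogen, monovalent) → 0 H
  atom 12: C, bond orders sum to 4 (valence 4) → 0 H
  atom 13: C, bond orders sum to 4 (valence 4) → 0 H
  atom 14: N, bond orders sum to 1 (valence 3) → 2 H
  atom 15: C, bond orders sum to 4 (valence 4) → 0 H
  atom 16: C, bond orders sum to 2 (valence 4) → 2 H
  atom 17: C, bond orders sum to 1 (valence 4) → 3 H
  atom 18: C, bond orders sum to 3 (valence 4) → 1 H
  atom 19: C, bond orders sum to 3 (valence 4) → 1 H
  atom 20: C, bond orders sum to 3 (valence 4) → 1 H
Totals → C:15, H:15, F:3, N:2.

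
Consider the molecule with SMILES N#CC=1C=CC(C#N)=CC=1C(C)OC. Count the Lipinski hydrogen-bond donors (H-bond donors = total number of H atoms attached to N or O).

Donors: find every N or O and count the H atoms it carries.
  atom 1 (N): bond orders sum to 3 → 0 H
  atom 8 (N): bond orders sum to 3 → 0 H
  atom 13 (O): bond orders sum to 2 → 0 H
Lipinski HBD = 0.

0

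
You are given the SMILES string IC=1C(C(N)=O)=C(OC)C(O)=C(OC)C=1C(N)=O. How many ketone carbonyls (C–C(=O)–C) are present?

0

Scan the SMILES for the ketone motif — none present.
Groups that are present: 2 amide, 2 ether, 1 hydroxyl.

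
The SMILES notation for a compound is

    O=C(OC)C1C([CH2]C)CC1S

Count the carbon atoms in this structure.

Count every carbon token in the SMILES (each C, including those in ring-closure positions and inside branches).
Carbon count: 8.

8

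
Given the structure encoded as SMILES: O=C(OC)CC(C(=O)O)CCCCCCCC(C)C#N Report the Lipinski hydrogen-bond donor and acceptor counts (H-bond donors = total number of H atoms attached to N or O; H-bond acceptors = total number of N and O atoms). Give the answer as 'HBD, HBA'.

1, 5

Donors: find every N or O and count the H atoms it carries.
  atom 1 (O): bond orders sum to 2 → 0 H
  atom 3 (O): bond orders sum to 2 → 0 H
  atom 8 (O): bond orders sum to 2 → 0 H
  atom 9 (O): bond orders sum to 1 → 1 H
  atom 20 (N): bond orders sum to 3 → 0 H
Lipinski HBD = 1.
Acceptors: N atoms = 1, O atoms = 4 → HBA = 5.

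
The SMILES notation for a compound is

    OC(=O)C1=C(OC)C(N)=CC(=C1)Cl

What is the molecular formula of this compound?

Walk through each heavy atom and fill implicit hydrogens from standard valence (C 4, N 3, O 2, S 2, halogen 1):
  atom 1: O, bond orders sum to 1 (valence 2) → 1 H
  atom 2: C, bond orders sum to 4 (valence 4) → 0 H
  atom 3: O, bond orders sum to 2 (valence 2) → 0 H
  atom 4: C, bond orders sum to 4 (valence 4) → 0 H
  atom 5: C, bond orders sum to 4 (valence 4) → 0 H
  atom 6: O, bond orders sum to 2 (valence 2) → 0 H
  atom 7: C, bond orders sum to 1 (valence 4) → 3 H
  atom 8: C, bond orders sum to 4 (valence 4) → 0 H
  atom 9: N, bond orders sum to 1 (valence 3) → 2 H
  atom 10: C, bond orders sum to 3 (valence 4) → 1 H
  atom 11: C, bond orders sum to 4 (valence 4) → 0 H
  atom 12: C, bond orders sum to 3 (valence 4) → 1 H
  atom 13: Cl (halogen, monovalent) → 0 H
Totals → C:8, H:8, Cl:1, N:1, O:3.
In Hill order: C8H8ClNO3.

C8H8ClNO3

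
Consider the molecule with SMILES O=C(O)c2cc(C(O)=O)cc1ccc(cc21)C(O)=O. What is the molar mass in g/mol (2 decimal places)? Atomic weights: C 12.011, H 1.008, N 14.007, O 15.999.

260.20 g/mol

First, the molecular formula is C13H8O6 (counting implicit H from valence).
  C: 13 × 12.011 = 156.143
  H: 8 × 1.008 = 8.064
  O: 6 × 15.999 = 95.994
Sum: 13×12.011 + 8×1.008 + 6×15.999 = 260.201 → 260.20 g/mol.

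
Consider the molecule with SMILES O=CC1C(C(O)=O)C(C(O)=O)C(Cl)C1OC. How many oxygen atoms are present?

6

Scan the SMILES for O atoms (remember two-letter symbols like Cl and Br are single atoms).
Oxygen count: 6.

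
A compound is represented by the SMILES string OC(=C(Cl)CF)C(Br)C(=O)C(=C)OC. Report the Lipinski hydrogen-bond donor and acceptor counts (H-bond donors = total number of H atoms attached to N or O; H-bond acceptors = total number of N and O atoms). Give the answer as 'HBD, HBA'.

1, 3

Donors: find every N or O and count the H atoms it carries.
  atom 1 (O): bond orders sum to 1 → 1 H
  atom 10 (O): bond orders sum to 2 → 0 H
  atom 13 (O): bond orders sum to 2 → 0 H
Lipinski HBD = 1.
Acceptors: N atoms = 0, O atoms = 3 → HBA = 3.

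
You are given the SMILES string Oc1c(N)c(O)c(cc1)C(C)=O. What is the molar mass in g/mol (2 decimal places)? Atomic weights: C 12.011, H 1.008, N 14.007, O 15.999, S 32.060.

167.16 g/mol

First, the molecular formula is C8H9NO3 (counting implicit H from valence).
  C: 8 × 12.011 = 96.088
  H: 9 × 1.008 = 9.072
  N: 1 × 14.007 = 14.007
  O: 3 × 15.999 = 47.997
Sum: 8×12.011 + 9×1.008 + 1×14.007 + 3×15.999 = 167.164 → 167.16 g/mol.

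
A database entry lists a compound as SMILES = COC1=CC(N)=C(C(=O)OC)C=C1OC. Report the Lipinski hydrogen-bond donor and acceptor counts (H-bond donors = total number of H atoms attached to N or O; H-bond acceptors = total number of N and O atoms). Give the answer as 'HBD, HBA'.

2, 5

Donors: find every N or O and count the H atoms it carries.
  atom 2 (O): bond orders sum to 2 → 0 H
  atom 6 (N): bond orders sum to 1 → 2 H
  atom 9 (O): bond orders sum to 2 → 0 H
  atom 10 (O): bond orders sum to 2 → 0 H
  atom 14 (O): bond orders sum to 2 → 0 H
Lipinski HBD = 2.
Acceptors: N atoms = 1, O atoms = 4 → HBA = 5.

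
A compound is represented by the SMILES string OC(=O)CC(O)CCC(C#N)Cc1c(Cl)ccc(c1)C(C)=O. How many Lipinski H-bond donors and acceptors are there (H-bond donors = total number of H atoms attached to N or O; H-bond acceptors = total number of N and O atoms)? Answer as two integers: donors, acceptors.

2, 5

Donors: find every N or O and count the H atoms it carries.
  atom 1 (O): bond orders sum to 1 → 1 H
  atom 3 (O): bond orders sum to 2 → 0 H
  atom 6 (O): bond orders sum to 1 → 1 H
  atom 11 (N): bond orders sum to 3 → 0 H
  atom 22 (O): bond orders sum to 2 → 0 H
Lipinski HBD = 2.
Acceptors: N atoms = 1, O atoms = 4 → HBA = 5.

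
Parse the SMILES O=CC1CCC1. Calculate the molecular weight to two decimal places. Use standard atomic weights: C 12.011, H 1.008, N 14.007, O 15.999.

First, the molecular formula is C5H8O (counting implicit H from valence).
  C: 5 × 12.011 = 60.055
  H: 8 × 1.008 = 8.064
  O: 1 × 15.999 = 15.999
Sum: 5×12.011 + 8×1.008 + 1×15.999 = 84.118 → 84.12 g/mol.

84.12 g/mol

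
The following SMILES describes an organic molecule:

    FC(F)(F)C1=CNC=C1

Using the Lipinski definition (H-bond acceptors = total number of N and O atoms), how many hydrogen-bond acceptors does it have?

N atoms: 1; O atoms: 0.
Lipinski HBA = 1 + 0 = 1.

1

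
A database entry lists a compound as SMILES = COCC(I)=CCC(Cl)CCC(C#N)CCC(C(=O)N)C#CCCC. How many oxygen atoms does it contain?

2

Scan the SMILES for O atoms (remember two-letter symbols like Cl and Br are single atoms).
Oxygen count: 2.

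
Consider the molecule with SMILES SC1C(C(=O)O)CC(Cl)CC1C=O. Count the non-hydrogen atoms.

13

Every atom symbol written in the SMILES (organic subset) is one heavy atom; implicit H are not written.
Heavy atoms by element → C:8, Cl:1, O:3, S:1.
Total: 13.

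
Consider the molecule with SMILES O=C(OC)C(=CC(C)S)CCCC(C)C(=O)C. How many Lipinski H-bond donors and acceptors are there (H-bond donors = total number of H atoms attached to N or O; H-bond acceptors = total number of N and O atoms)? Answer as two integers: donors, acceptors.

Donors: find every N or O and count the H atoms it carries.
  atom 1 (O): bond orders sum to 2 → 0 H
  atom 3 (O): bond orders sum to 2 → 0 H
  atom 16 (O): bond orders sum to 2 → 0 H
Lipinski HBD = 0.
Acceptors: N atoms = 0, O atoms = 3 → HBA = 3.

0, 3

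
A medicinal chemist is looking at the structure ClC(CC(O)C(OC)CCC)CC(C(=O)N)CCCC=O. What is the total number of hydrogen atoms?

28

Walk through each heavy atom and fill implicit hydrogens from standard valence (C 4, N 3, O 2, S 2, halogen 1):
  atom 1: Cl (halogen, monovalent) → 0 H
  atom 2: C, bond orders sum to 3 (valence 4) → 1 H
  atom 3: C, bond orders sum to 2 (valence 4) → 2 H
  atom 4: C, bond orders sum to 3 (valence 4) → 1 H
  atom 5: O, bond orders sum to 1 (valence 2) → 1 H
  atom 6: C, bond orders sum to 3 (valence 4) → 1 H
  atom 7: O, bond orders sum to 2 (valence 2) → 0 H
  atom 8: C, bond orders sum to 1 (valence 4) → 3 H
  atom 9: C, bond orders sum to 2 (valence 4) → 2 H
  atom 10: C, bond orders sum to 2 (valence 4) → 2 H
  atom 11: C, bond orders sum to 1 (valence 4) → 3 H
  atom 12: C, bond orders sum to 2 (valence 4) → 2 H
  atom 13: C, bond orders sum to 3 (valence 4) → 1 H
  atom 14: C, bond orders sum to 4 (valence 4) → 0 H
  atom 15: O, bond orders sum to 2 (valence 2) → 0 H
  atom 16: N, bond orders sum to 1 (valence 3) → 2 H
  atom 17: C, bond orders sum to 2 (valence 4) → 2 H
  atom 18: C, bond orders sum to 2 (valence 4) → 2 H
  atom 19: C, bond orders sum to 2 (valence 4) → 2 H
  atom 20: C, bond orders sum to 3 (valence 4) → 1 H
  atom 21: O, bond orders sum to 2 (valence 2) → 0 H
Total hydrogens: 28.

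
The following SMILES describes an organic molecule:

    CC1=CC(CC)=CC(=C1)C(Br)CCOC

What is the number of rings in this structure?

In SMILES, each pair of matching ring-closure digits denotes one ring-closing bond; the number of such bonds equals the number of independent rings.
Ring-closure bonds here: 1.

1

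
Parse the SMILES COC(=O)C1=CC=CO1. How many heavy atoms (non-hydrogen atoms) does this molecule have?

Every atom symbol written in the SMILES (organic subset) is one heavy atom; implicit H are not written.
Heavy atoms by element → C:6, O:3.
Total: 9.

9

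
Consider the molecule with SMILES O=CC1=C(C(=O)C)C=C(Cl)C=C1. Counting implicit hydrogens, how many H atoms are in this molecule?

7

Walk through each heavy atom and fill implicit hydrogens from standard valence (C 4, N 3, O 2, S 2, halogen 1):
  atom 1: O, bond orders sum to 2 (valence 2) → 0 H
  atom 2: C, bond orders sum to 3 (valence 4) → 1 H
  atom 3: C, bond orders sum to 4 (valence 4) → 0 H
  atom 4: C, bond orders sum to 4 (valence 4) → 0 H
  atom 5: C, bond orders sum to 4 (valence 4) → 0 H
  atom 6: O, bond orders sum to 2 (valence 2) → 0 H
  atom 7: C, bond orders sum to 1 (valence 4) → 3 H
  atom 8: C, bond orders sum to 3 (valence 4) → 1 H
  atom 9: C, bond orders sum to 4 (valence 4) → 0 H
  atom 10: Cl (halogen, monovalent) → 0 H
  atom 11: C, bond orders sum to 3 (valence 4) → 1 H
  atom 12: C, bond orders sum to 3 (valence 4) → 1 H
Total hydrogens: 7.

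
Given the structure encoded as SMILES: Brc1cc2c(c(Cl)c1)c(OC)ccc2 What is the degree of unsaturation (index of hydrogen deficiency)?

Molecular formula: C11H8BrClO.
DoU = (2C + 2 + N − H − X) / 2, where X is the halogen count and O/S are ignored.
    = (2·11 + 2 + 0 − 8 − 2) / 2 = 14 / 2 = 7.

7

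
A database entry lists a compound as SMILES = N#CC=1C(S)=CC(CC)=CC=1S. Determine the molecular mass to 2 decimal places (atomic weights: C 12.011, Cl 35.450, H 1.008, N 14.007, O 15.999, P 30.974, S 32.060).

First, the molecular formula is C9H9NS2 (counting implicit H from valence).
  C: 9 × 12.011 = 108.099
  H: 9 × 1.008 = 9.072
  N: 1 × 14.007 = 14.007
  S: 2 × 32.060 = 64.120
Sum: 9×12.011 + 9×1.008 + 1×14.007 + 2×32.060 = 195.298 → 195.30 g/mol.

195.30 g/mol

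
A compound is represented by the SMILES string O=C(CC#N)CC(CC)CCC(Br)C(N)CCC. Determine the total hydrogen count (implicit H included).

25

Walk through each heavy atom and fill implicit hydrogens from standard valence (C 4, N 3, O 2, S 2, halogen 1):
  atom 1: O, bond orders sum to 2 (valence 2) → 0 H
  atom 2: C, bond orders sum to 4 (valence 4) → 0 H
  atom 3: C, bond orders sum to 2 (valence 4) → 2 H
  atom 4: C, bond orders sum to 4 (valence 4) → 0 H
  atom 5: N, bond orders sum to 3 (valence 3) → 0 H
  atom 6: C, bond orders sum to 2 (valence 4) → 2 H
  atom 7: C, bond orders sum to 3 (valence 4) → 1 H
  atom 8: C, bond orders sum to 2 (valence 4) → 2 H
  atom 9: C, bond orders sum to 1 (valence 4) → 3 H
  atom 10: C, bond orders sum to 2 (valence 4) → 2 H
  atom 11: C, bond orders sum to 2 (valence 4) → 2 H
  atom 12: C, bond orders sum to 3 (valence 4) → 1 H
  atom 13: Br (halogen, monovalent) → 0 H
  atom 14: C, bond orders sum to 3 (valence 4) → 1 H
  atom 15: N, bond orders sum to 1 (valence 3) → 2 H
  atom 16: C, bond orders sum to 2 (valence 4) → 2 H
  atom 17: C, bond orders sum to 2 (valence 4) → 2 H
  atom 18: C, bond orders sum to 1 (valence 4) → 3 H
Total hydrogens: 25.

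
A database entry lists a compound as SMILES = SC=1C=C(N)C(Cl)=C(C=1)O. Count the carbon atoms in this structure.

6

Count every carbon token in the SMILES (each C, including those in ring-closure positions and inside branches).
Carbon count: 6.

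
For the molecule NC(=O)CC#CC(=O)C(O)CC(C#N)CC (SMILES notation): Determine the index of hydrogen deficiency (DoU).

Degree of unsaturation = (number of rings) + (number of π bonds).
Ring closures in the SMILES: 0.
π bonds: 2 double bonds (each 1 DoU), 2 triple bonds (each 2 DoU) → 6 DoU from unsaturation.
Total DoU = 0 + 6 = 6.

6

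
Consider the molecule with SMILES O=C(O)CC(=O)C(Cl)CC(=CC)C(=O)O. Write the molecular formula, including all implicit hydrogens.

C9H11ClO5

Walk through each heavy atom and fill implicit hydrogens from standard valence (C 4, N 3, O 2, S 2, halogen 1):
  atom 1: O, bond orders sum to 2 (valence 2) → 0 H
  atom 2: C, bond orders sum to 4 (valence 4) → 0 H
  atom 3: O, bond orders sum to 1 (valence 2) → 1 H
  atom 4: C, bond orders sum to 2 (valence 4) → 2 H
  atom 5: C, bond orders sum to 4 (valence 4) → 0 H
  atom 6: O, bond orders sum to 2 (valence 2) → 0 H
  atom 7: C, bond orders sum to 3 (valence 4) → 1 H
  atom 8: Cl (halogen, monovalent) → 0 H
  atom 9: C, bond orders sum to 2 (valence 4) → 2 H
  atom 10: C, bond orders sum to 4 (valence 4) → 0 H
  atom 11: C, bond orders sum to 3 (valence 4) → 1 H
  atom 12: C, bond orders sum to 1 (valence 4) → 3 H
  atom 13: C, bond orders sum to 4 (valence 4) → 0 H
  atom 14: O, bond orders sum to 2 (valence 2) → 0 H
  atom 15: O, bond orders sum to 1 (valence 2) → 1 H
Totals → C:9, H:11, Cl:1, O:5.
In Hill order: C9H11ClO5.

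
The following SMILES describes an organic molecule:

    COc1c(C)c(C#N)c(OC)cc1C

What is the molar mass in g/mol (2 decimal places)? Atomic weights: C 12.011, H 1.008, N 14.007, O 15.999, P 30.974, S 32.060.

191.23 g/mol

First, the molecular formula is C11H13NO2 (counting implicit H from valence).
  C: 11 × 12.011 = 132.121
  H: 13 × 1.008 = 13.104
  N: 1 × 14.007 = 14.007
  O: 2 × 15.999 = 31.998
Sum: 11×12.011 + 13×1.008 + 1×14.007 + 2×15.999 = 191.230 → 191.23 g/mol.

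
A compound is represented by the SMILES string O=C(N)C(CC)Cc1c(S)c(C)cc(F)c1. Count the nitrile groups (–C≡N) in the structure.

0

Scan the SMILES for the nitrile motif — none present.
Groups that are present: 1 amide, 1 thiol.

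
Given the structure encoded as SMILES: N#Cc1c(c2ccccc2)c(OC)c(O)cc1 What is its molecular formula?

Walk through each heavy atom and fill implicit hydrogens from standard valence (C 4, N 3, O 2, S 2, halogen 1); for lowercase aromatic atoms, an aromatic c carries 1 H when it has two neighbours and 0 H with three, and aromatic n carries 0 H:
  atom 1: N, bond orders sum to 3 (valence 3) → 0 H
  atom 2: C, bond orders sum to 4 (valence 4) → 0 H
  atom 3: aromatic c, 3 neighbours → 0 H
  atom 4: aromatic c, 3 neighbours → 0 H
  atom 5: aromatic c, 3 neighbours → 0 H
  atom 6: aromatic c, 2 neighbours → 1 H
  atom 7: aromatic c, 2 neighbours → 1 H
  atom 8: aromatic c, 2 neighbours → 1 H
  atom 9: aromatic c, 2 neighbours → 1 H
  atom 10: aromatic c, 2 neighbours → 1 H
  atom 11: aromatic c, 3 neighbours → 0 H
  atom 12: O, bond orders sum to 2 (valence 2) → 0 H
  atom 13: C, bond orders sum to 1 (valence 4) → 3 H
  atom 14: aromatic c, 3 neighbours → 0 H
  atom 15: O, bond orders sum to 1 (valence 2) → 1 H
  atom 16: aromatic c, 2 neighbours → 1 H
  atom 17: aromatic c, 2 neighbours → 1 H
Totals → C:14, H:11, N:1, O:2.
In Hill order: C14H11NO2.

C14H11NO2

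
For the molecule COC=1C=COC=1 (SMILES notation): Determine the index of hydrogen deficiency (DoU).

3

Molecular formula: C5H6O2.
DoU = (2C + 2 + N − H − X) / 2, where X is the halogen count and O/S are ignored.
    = (2·5 + 2 + 0 − 6 − 0) / 2 = 6 / 2 = 3.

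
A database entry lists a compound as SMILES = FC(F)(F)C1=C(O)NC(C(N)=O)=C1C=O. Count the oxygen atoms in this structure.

3

Scan the SMILES for O atoms (remember two-letter symbols like Cl and Br are single atoms).
Oxygen count: 3.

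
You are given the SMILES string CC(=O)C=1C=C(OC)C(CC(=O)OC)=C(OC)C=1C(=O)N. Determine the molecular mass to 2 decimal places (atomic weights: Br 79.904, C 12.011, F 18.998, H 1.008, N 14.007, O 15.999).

295.29 g/mol

First, the molecular formula is C14H17NO6 (counting implicit H from valence).
  C: 14 × 12.011 = 168.154
  H: 17 × 1.008 = 17.136
  N: 1 × 14.007 = 14.007
  O: 6 × 15.999 = 95.994
Sum: 14×12.011 + 17×1.008 + 1×14.007 + 6×15.999 = 295.291 → 295.29 g/mol.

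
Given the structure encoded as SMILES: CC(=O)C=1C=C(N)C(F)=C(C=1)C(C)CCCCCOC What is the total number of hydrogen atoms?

24

Walk through each heavy atom and fill implicit hydrogens from standard valence (C 4, N 3, O 2, S 2, halogen 1):
  atom 1: C, bond orders sum to 1 (valence 4) → 3 H
  atom 2: C, bond orders sum to 4 (valence 4) → 0 H
  atom 3: O, bond orders sum to 2 (valence 2) → 0 H
  atom 4: C, bond orders sum to 4 (valence 4) → 0 H
  atom 5: C, bond orders sum to 3 (valence 4) → 1 H
  atom 6: C, bond orders sum to 4 (valence 4) → 0 H
  atom 7: N, bond orders sum to 1 (valence 3) → 2 H
  atom 8: C, bond orders sum to 4 (valence 4) → 0 H
  atom 9: F (halogen, monovalent) → 0 H
  atom 10: C, bond orders sum to 4 (valence 4) → 0 H
  atom 11: C, bond orders sum to 3 (valence 4) → 1 H
  atom 12: C, bond orders sum to 3 (valence 4) → 1 H
  atom 13: C, bond orders sum to 1 (valence 4) → 3 H
  atom 14: C, bond orders sum to 2 (valence 4) → 2 H
  atom 15: C, bond orders sum to 2 (valence 4) → 2 H
  atom 16: C, bond orders sum to 2 (valence 4) → 2 H
  atom 17: C, bond orders sum to 2 (valence 4) → 2 H
  atom 18: C, bond orders sum to 2 (valence 4) → 2 H
  atom 19: O, bond orders sum to 2 (valence 2) → 0 H
  atom 20: C, bond orders sum to 1 (valence 4) → 3 H
Total hydrogens: 24.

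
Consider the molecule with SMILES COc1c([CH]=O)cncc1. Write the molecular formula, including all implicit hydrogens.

C7H7NO2

Walk through each heavy atom and fill implicit hydrogens from standard valence (C 4, N 3, O 2, S 2, halogen 1); for lowercase aromatic atoms, an aromatic c carries 1 H when it has two neighbours and 0 H with three, and aromatic n carries 0 H:
  atom 1: C, bond orders sum to 1 (valence 4) → 3 H
  atom 2: O, bond orders sum to 2 (valence 2) → 0 H
  atom 3: aromatic c, 3 neighbours → 0 H
  atom 4: aromatic c, 3 neighbours → 0 H
  atom 5: C with explicit H count 1
  atom 6: O, bond orders sum to 2 (valence 2) → 0 H
  atom 7: aromatic c, 2 neighbours → 1 H
  atom 8: aromatic n, 2 neighbours → 0 H
  atom 9: aromatic c, 2 neighbours → 1 H
  atom 10: aromatic c, 2 neighbours → 1 H
Totals → C:7, H:7, N:1, O:2.
In Hill order: C7H7NO2.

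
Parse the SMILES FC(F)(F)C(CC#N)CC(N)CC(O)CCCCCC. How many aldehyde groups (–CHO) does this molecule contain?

0

Scan the SMILES for the aldehyde motif — none present.
Groups that are present: 1 hydroxyl, 1 nitrile, 1 primary amine.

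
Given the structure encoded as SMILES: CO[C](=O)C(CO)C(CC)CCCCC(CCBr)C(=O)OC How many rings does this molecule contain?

0

In SMILES, each pair of matching ring-closure digits denotes one ring-closing bond; the number of such bonds equals the number of independent rings.
Ring-closure bonds here: 0.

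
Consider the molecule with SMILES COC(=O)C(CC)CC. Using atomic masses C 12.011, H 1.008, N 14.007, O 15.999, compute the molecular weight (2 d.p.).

130.19 g/mol

First, the molecular formula is C7H14O2 (counting implicit H from valence).
  C: 7 × 12.011 = 84.077
  H: 14 × 1.008 = 14.112
  O: 2 × 15.999 = 31.998
Sum: 7×12.011 + 14×1.008 + 2×15.999 = 130.187 → 130.19 g/mol.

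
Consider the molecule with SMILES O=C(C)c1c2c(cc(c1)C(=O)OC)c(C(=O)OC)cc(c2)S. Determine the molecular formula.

Walk through each heavy atom and fill implicit hydrogens from standard valence (C 4, N 3, O 2, S 2, halogen 1); for lowercase aromatic atoms, an aromatic c carries 1 H when it has two neighbours and 0 H with three, and aromatic n carries 0 H:
  atom 1: O, bond orders sum to 2 (valence 2) → 0 H
  atom 2: C, bond orders sum to 4 (valence 4) → 0 H
  atom 3: C, bond orders sum to 1 (valence 4) → 3 H
  atom 4: aromatic c, 3 neighbours → 0 H
  atom 5: aromatic c, 3 neighbours → 0 H
  atom 6: aromatic c, 3 neighbours → 0 H
  atom 7: aromatic c, 2 neighbours → 1 H
  atom 8: aromatic c, 3 neighbours → 0 H
  atom 9: aromatic c, 2 neighbours → 1 H
  atom 10: C, bond orders sum to 4 (valence 4) → 0 H
  atom 11: O, bond orders sum to 2 (valence 2) → 0 H
  atom 12: O, bond orders sum to 2 (valence 2) → 0 H
  atom 13: C, bond orders sum to 1 (valence 4) → 3 H
  atom 14: aromatic c, 3 neighbours → 0 H
  atom 15: C, bond orders sum to 4 (valence 4) → 0 H
  atom 16: O, bond orders sum to 2 (valence 2) → 0 H
  atom 17: O, bond orders sum to 2 (valence 2) → 0 H
  atom 18: C, bond orders sum to 1 (valence 4) → 3 H
  atom 19: aromatic c, 2 neighbours → 1 H
  atom 20: aromatic c, 3 neighbours → 0 H
  atom 21: aromatic c, 2 neighbours → 1 H
  atom 22: S, bond orders sum to 1 (valence 2) → 1 H
Totals → C:16, H:14, O:5, S:1.

C16H14O5S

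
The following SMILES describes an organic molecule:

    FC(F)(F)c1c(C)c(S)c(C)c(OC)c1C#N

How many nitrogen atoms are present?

Scan the SMILES for N atoms (remember two-letter symbols like Cl and Br are single atoms).
Nitrogen count: 1.

1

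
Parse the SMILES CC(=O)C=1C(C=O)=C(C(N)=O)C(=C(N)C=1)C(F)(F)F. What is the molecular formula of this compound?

C11H9F3N2O3

Walk through each heavy atom and fill implicit hydrogens from standard valence (C 4, N 3, O 2, S 2, halogen 1):
  atom 1: C, bond orders sum to 1 (valence 4) → 3 H
  atom 2: C, bond orders sum to 4 (valence 4) → 0 H
  atom 3: O, bond orders sum to 2 (valence 2) → 0 H
  atom 4: C, bond orders sum to 4 (valence 4) → 0 H
  atom 5: C, bond orders sum to 4 (valence 4) → 0 H
  atom 6: C, bond orders sum to 3 (valence 4) → 1 H
  atom 7: O, bond orders sum to 2 (valence 2) → 0 H
  atom 8: C, bond orders sum to 4 (valence 4) → 0 H
  atom 9: C, bond orders sum to 4 (valence 4) → 0 H
  atom 10: N, bond orders sum to 1 (valence 3) → 2 H
  atom 11: O, bond orders sum to 2 (valence 2) → 0 H
  atom 12: C, bond orders sum to 4 (valence 4) → 0 H
  atom 13: C, bond orders sum to 4 (valence 4) → 0 H
  atom 14: N, bond orders sum to 1 (valence 3) → 2 H
  atom 15: C, bond orders sum to 3 (valence 4) → 1 H
  atom 16: C, bond orders sum to 4 (valence 4) → 0 H
  atom 17: F (halogen, monovalent) → 0 H
  atom 18: F (halogen, monovalent) → 0 H
  atom 19: F (halogen, monovalent) → 0 H
Totals → C:11, H:9, F:3, N:2, O:3.
In Hill order: C11H9F3N2O3.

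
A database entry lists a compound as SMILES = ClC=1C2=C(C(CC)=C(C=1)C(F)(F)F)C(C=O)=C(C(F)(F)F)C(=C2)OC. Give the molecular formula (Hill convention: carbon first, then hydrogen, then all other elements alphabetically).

Walk through each heavy atom and fill implicit hydrogens from standard valence (C 4, N 3, O 2, S 2, halogen 1):
  atom 1: Cl (halogen, monovalent) → 0 H
  atom 2: C, bond orders sum to 4 (valence 4) → 0 H
  atom 3: C, bond orders sum to 4 (valence 4) → 0 H
  atom 4: C, bond orders sum to 4 (valence 4) → 0 H
  atom 5: C, bond orders sum to 4 (valence 4) → 0 H
  atom 6: C, bond orders sum to 2 (valence 4) → 2 H
  atom 7: C, bond orders sum to 1 (valence 4) → 3 H
  atom 8: C, bond orders sum to 4 (valence 4) → 0 H
  atom 9: C, bond orders sum to 3 (valence 4) → 1 H
  atom 10: C, bond orders sum to 4 (valence 4) → 0 H
  atom 11: F (halogen, monovalent) → 0 H
  atom 12: F (halogen, monovalent) → 0 H
  atom 13: F (halogen, monovalent) → 0 H
  atom 14: C, bond orders sum to 4 (valence 4) → 0 H
  atom 15: C, bond orders sum to 3 (valence 4) → 1 H
  atom 16: O, bond orders sum to 2 (valence 2) → 0 H
  atom 17: C, bond orders sum to 4 (valence 4) → 0 H
  atom 18: C, bond orders sum to 4 (valence 4) → 0 H
  atom 19: F (halogen, monovalent) → 0 H
  atom 20: F (halogen, monovalent) → 0 H
  atom 21: F (halogen, monovalent) → 0 H
  atom 22: C, bond orders sum to 4 (valence 4) → 0 H
  atom 23: C, bond orders sum to 3 (valence 4) → 1 H
  atom 24: O, bond orders sum to 2 (valence 2) → 0 H
  atom 25: C, bond orders sum to 1 (valence 4) → 3 H
Totals → C:16, H:11, Cl:1, F:6, O:2.
In Hill order: C16H11ClF6O2.

C16H11ClF6O2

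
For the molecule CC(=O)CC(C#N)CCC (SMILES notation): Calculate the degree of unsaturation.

Molecular formula: C8H13NO.
DoU = (2C + 2 + N − H − X) / 2, where X is the halogen count and O/S are ignored.
    = (2·8 + 2 + 1 − 13 − 0) / 2 = 6 / 2 = 3.

3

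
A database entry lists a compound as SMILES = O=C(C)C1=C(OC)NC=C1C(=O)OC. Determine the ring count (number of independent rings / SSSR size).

1

In SMILES, each pair of matching ring-closure digits denotes one ring-closing bond; the number of such bonds equals the number of independent rings.
Ring-closure bonds here: 1.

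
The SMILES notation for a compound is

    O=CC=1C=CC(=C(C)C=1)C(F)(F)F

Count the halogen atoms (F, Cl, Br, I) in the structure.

3

Halogen atoms appear at heavy-atom positions 11, 12, 13 (3×F).
Other groups present: 1 aldehyde.
Halogen count: 3.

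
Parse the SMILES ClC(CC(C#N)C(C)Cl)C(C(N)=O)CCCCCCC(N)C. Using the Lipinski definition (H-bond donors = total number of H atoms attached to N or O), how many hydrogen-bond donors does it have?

4

Donors: find every N or O and count the H atoms it carries.
  atom 6 (N): bond orders sum to 3 → 0 H
  atom 12 (N): bond orders sum to 1 → 2 H
  atom 13 (O): bond orders sum to 2 → 0 H
  atom 21 (N): bond orders sum to 1 → 2 H
Lipinski HBD = 4.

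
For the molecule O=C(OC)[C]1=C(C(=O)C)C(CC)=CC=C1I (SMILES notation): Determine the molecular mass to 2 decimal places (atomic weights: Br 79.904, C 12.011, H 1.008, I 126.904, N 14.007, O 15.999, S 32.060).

First, the molecular formula is C12H13IO3 (counting implicit H from valence).
  C: 12 × 12.011 = 144.132
  H: 13 × 1.008 = 13.104
  I: 1 × 126.904 = 126.904
  O: 3 × 15.999 = 47.997
Sum: 12×12.011 + 13×1.008 + 1×126.904 + 3×15.999 = 332.137 → 332.14 g/mol.

332.14 g/mol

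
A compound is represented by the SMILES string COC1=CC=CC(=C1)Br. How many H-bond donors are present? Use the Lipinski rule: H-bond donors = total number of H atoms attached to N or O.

Donors: find every N or O and count the H atoms it carries.
  atom 2 (O): bond orders sum to 2 → 0 H
Lipinski HBD = 0.

0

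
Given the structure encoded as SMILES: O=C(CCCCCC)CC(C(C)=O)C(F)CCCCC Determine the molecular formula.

Walk through each heavy atom and fill implicit hydrogens from standard valence (C 4, N 3, O 2, S 2, halogen 1):
  atom 1: O, bond orders sum to 2 (valence 2) → 0 H
  atom 2: C, bond orders sum to 4 (valence 4) → 0 H
  atom 3: C, bond orders sum to 2 (valence 4) → 2 H
  atom 4: C, bond orders sum to 2 (valence 4) → 2 H
  atom 5: C, bond orders sum to 2 (valence 4) → 2 H
  atom 6: C, bond orders sum to 2 (valence 4) → 2 H
  atom 7: C, bond orders sum to 2 (valence 4) → 2 H
  atom 8: C, bond orders sum to 1 (valence 4) → 3 H
  atom 9: C, bond orders sum to 2 (valence 4) → 2 H
  atom 10: C, bond orders sum to 3 (valence 4) → 1 H
  atom 11: C, bond orders sum to 4 (valence 4) → 0 H
  atom 12: C, bond orders sum to 1 (valence 4) → 3 H
  atom 13: O, bond orders sum to 2 (valence 2) → 0 H
  atom 14: C, bond orders sum to 3 (valence 4) → 1 H
  atom 15: F (halogen, monovalent) → 0 H
  atom 16: C, bond orders sum to 2 (valence 4) → 2 H
  atom 17: C, bond orders sum to 2 (valence 4) → 2 H
  atom 18: C, bond orders sum to 2 (valence 4) → 2 H
  atom 19: C, bond orders sum to 2 (valence 4) → 2 H
  atom 20: C, bond orders sum to 1 (valence 4) → 3 H
Totals → C:17, H:31, F:1, O:2.

C17H31FO2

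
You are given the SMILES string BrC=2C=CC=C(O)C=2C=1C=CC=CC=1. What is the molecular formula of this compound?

Walk through each heavy atom and fill implicit hydrogens from standard valence (C 4, N 3, O 2, S 2, halogen 1):
  atom 1: Br (halogen, monovalent) → 0 H
  atom 2: C, bond orders sum to 4 (valence 4) → 0 H
  atom 3: C, bond orders sum to 3 (valence 4) → 1 H
  atom 4: C, bond orders sum to 3 (valence 4) → 1 H
  atom 5: C, bond orders sum to 3 (valence 4) → 1 H
  atom 6: C, bond orders sum to 4 (valence 4) → 0 H
  atom 7: O, bond orders sum to 1 (valence 2) → 1 H
  atom 8: C, bond orders sum to 4 (valence 4) → 0 H
  atom 9: C, bond orders sum to 4 (valence 4) → 0 H
  atom 10: C, bond orders sum to 3 (valence 4) → 1 H
  atom 11: C, bond orders sum to 3 (valence 4) → 1 H
  atom 12: C, bond orders sum to 3 (valence 4) → 1 H
  atom 13: C, bond orders sum to 3 (valence 4) → 1 H
  atom 14: C, bond orders sum to 3 (valence 4) → 1 H
Totals → C:12, H:9, Br:1, O:1.
In Hill order: C12H9BrO.

C12H9BrO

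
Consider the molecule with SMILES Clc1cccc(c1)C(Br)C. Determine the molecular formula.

Walk through each heavy atom and fill implicit hydrogens from standard valence (C 4, N 3, O 2, S 2, halogen 1); for lowercase aromatic atoms, an aromatic c carries 1 H when it has two neighbours and 0 H with three, and aromatic n carries 0 H:
  atom 1: Cl (halogen, monovalent) → 0 H
  atom 2: aromatic c, 3 neighbours → 0 H
  atom 3: aromatic c, 2 neighbours → 1 H
  atom 4: aromatic c, 2 neighbours → 1 H
  atom 5: aromatic c, 2 neighbours → 1 H
  atom 6: aromatic c, 3 neighbours → 0 H
  atom 7: aromatic c, 2 neighbours → 1 H
  atom 8: C, bond orders sum to 3 (valence 4) → 1 H
  atom 9: Br (halogen, monovalent) → 0 H
  atom 10: C, bond orders sum to 1 (valence 4) → 3 H
Totals → C:8, H:8, Br:1, Cl:1.

C8H8BrCl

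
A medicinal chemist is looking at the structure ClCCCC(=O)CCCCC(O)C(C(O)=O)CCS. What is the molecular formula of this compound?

Walk through each heavy atom and fill implicit hydrogens from standard valence (C 4, N 3, O 2, S 2, halogen 1):
  atom 1: Cl (halogen, monovalent) → 0 H
  atom 2: C, bond orders sum to 2 (valence 4) → 2 H
  atom 3: C, bond orders sum to 2 (valence 4) → 2 H
  atom 4: C, bond orders sum to 2 (valence 4) → 2 H
  atom 5: C, bond orders sum to 4 (valence 4) → 0 H
  atom 6: O, bond orders sum to 2 (valence 2) → 0 H
  atom 7: C, bond orders sum to 2 (valence 4) → 2 H
  atom 8: C, bond orders sum to 2 (valence 4) → 2 H
  atom 9: C, bond orders sum to 2 (valence 4) → 2 H
  atom 10: C, bond orders sum to 2 (valence 4) → 2 H
  atom 11: C, bond orders sum to 3 (valence 4) → 1 H
  atom 12: O, bond orders sum to 1 (valence 2) → 1 H
  atom 13: C, bond orders sum to 3 (valence 4) → 1 H
  atom 14: C, bond orders sum to 4 (valence 4) → 0 H
  atom 15: O, bond orders sum to 1 (valence 2) → 1 H
  atom 16: O, bond orders sum to 2 (valence 2) → 0 H
  atom 17: C, bond orders sum to 2 (valence 4) → 2 H
  atom 18: C, bond orders sum to 2 (valence 4) → 2 H
  atom 19: S, bond orders sum to 1 (valence 2) → 1 H
Totals → C:13, H:23, Cl:1, O:4, S:1.
In Hill order: C13H23ClO4S.

C13H23ClO4S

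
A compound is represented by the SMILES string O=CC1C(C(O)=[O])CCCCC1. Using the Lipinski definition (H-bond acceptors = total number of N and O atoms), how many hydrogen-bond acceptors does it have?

3

N atoms: 0; O atoms: 3.
Lipinski HBA = 0 + 3 = 3.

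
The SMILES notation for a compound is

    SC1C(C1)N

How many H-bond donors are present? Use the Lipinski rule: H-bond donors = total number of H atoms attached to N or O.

2

Donors: find every N or O and count the H atoms it carries.
  atom 5 (N): bond orders sum to 1 → 2 H
Lipinski HBD = 2.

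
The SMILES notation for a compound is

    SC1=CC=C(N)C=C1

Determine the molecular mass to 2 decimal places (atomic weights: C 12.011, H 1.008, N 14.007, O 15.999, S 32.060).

125.19 g/mol

First, the molecular formula is C6H7NS (counting implicit H from valence).
  C: 6 × 12.011 = 72.066
  H: 7 × 1.008 = 7.056
  N: 1 × 14.007 = 14.007
  S: 1 × 32.060 = 32.060
Sum: 6×12.011 + 7×1.008 + 1×14.007 + 1×32.060 = 125.189 → 125.19 g/mol.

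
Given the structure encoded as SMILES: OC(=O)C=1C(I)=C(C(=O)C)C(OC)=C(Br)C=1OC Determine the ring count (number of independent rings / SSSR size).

1

In SMILES, each pair of matching ring-closure digits denotes one ring-closing bond; the number of such bonds equals the number of independent rings.
Ring-closure bonds here: 1.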